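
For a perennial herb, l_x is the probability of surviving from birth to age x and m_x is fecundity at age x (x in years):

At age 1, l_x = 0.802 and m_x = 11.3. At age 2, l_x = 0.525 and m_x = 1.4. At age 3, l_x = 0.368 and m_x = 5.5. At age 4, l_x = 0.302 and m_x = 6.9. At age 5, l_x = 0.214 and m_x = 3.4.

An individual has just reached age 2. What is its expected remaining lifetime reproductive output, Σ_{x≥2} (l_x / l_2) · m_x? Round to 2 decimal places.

10.61

l_2 = 0.525. Conditional survival from age 2 to x is l_x / l_2.
  x=2: (0.525/0.525) × 1.4 = 1.4000
  x=3: (0.368/0.525) × 5.5 = 3.8552
  x=4: (0.302/0.525) × 6.9 = 3.9691
  x=5: (0.214/0.525) × 3.4 = 1.3859
Sum = 1.4000 + 3.8552 + 3.9691 + 1.3859 = 10.6103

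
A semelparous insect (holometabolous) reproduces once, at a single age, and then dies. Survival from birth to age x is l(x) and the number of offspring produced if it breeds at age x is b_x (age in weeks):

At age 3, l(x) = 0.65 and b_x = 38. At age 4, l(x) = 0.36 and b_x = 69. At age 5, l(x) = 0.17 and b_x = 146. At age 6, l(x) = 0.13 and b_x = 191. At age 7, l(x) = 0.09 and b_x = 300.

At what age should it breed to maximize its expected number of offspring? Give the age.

7

Expected offspring if breeding at age x = l(x) × b_x:
  age 3: 0.65 × 38 = 24.700
  age 4: 0.36 × 69 = 24.840
  age 5: 0.17 × 146 = 24.820
  age 6: 0.13 × 191 = 24.830
  age 7: 0.09 × 300 = 27.000
Maximum at age 7 (27.000).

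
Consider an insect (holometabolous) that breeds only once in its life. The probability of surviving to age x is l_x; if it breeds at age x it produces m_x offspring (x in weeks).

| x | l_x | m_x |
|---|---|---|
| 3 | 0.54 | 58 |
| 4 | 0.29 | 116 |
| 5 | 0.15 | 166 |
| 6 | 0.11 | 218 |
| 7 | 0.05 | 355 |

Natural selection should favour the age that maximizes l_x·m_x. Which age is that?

Expected offspring if breeding at age x = l_x × m_x:
  age 3: 0.54 × 58 = 31.320
  age 4: 0.29 × 116 = 33.640
  age 5: 0.15 × 166 = 24.900
  age 6: 0.11 × 218 = 23.980
  age 7: 0.05 × 355 = 17.750
Maximum at age 4 (33.640).

4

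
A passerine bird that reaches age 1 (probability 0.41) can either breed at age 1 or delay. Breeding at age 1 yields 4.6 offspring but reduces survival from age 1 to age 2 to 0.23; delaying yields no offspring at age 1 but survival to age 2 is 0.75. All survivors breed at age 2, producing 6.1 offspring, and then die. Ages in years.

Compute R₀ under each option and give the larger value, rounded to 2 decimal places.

2.46

breed at age 1: R₀ = 0.41 × (4.6 + 0.23 × 6.1) = 0.41 × 6.0030 = 2.4612
delay to age 2: R₀ = 0.41 × (0.75 × 6.1) = 0.41 × 4.5750 = 1.8757
Higher: breed at age 1 (2.4612).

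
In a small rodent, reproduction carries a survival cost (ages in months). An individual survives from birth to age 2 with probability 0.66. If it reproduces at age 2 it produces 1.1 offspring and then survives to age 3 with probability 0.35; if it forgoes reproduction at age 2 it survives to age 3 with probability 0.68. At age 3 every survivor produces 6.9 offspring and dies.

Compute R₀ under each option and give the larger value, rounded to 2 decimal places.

breed at age 2: R₀ = 0.66 × (1.1 + 0.35 × 6.9) = 0.66 × 3.5150 = 2.3199
delay to age 3: R₀ = 0.66 × (0.68 × 6.9) = 0.66 × 4.6920 = 3.0967
Higher: delay to age 3 (3.0967).

3.10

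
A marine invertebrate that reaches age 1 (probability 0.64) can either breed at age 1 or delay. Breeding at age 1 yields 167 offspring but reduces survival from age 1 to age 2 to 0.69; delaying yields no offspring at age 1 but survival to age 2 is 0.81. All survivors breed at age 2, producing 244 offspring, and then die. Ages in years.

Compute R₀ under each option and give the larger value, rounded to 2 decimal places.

breed at age 1: R₀ = 0.64 × (167 + 0.69 × 244) = 0.64 × 335.3600 = 214.6304
delay to age 2: R₀ = 0.64 × (0.81 × 244) = 0.64 × 197.6400 = 126.4896
Higher: breed at age 1 (214.6304).

214.63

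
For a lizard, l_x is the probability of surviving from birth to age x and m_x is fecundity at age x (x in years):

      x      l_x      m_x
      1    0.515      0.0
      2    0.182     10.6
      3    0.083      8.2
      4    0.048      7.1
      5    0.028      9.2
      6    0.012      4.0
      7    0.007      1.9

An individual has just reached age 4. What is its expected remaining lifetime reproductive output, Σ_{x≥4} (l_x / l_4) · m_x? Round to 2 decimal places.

l_4 = 0.048. Conditional survival from age 4 to x is l_x / l_4.
  x=4: (0.048/0.048) × 7.1 = 7.1000
  x=5: (0.028/0.048) × 9.2 = 5.3667
  x=6: (0.012/0.048) × 4.0 = 1.0000
  x=7: (0.007/0.048) × 1.9 = 0.2771
Sum = 7.1000 + 5.3667 + 1.0000 + 0.2771 = 13.7437

13.74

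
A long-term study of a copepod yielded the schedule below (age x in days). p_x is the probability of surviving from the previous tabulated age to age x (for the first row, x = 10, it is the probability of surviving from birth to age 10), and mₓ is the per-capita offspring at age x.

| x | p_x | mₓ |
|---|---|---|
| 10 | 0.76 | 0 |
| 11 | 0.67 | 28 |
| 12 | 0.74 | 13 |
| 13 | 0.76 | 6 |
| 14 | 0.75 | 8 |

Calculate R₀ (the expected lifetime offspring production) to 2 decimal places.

Survivorship from birth: l_x = p_10·p_11·…·p_x.
  l_10 = 0.76000
  l_11 = 0.50920
  l_12 = 0.37681
  l_13 = 0.28637
  l_14 = 0.21478
R₀ = Σ l_x mₓ:
  age 10: 0.76000 × 0 = 0.0000
  age 11: 0.50920 × 28 = 14.2576
  age 12: 0.37681 × 13 = 4.8985
  age 13: 0.28637 × 6 = 1.7182
  age 14: 0.21478 × 8 = 1.7182
R₀ = 0.0000 + 14.2576 + 4.8985 + 1.7182 + 1.7182 = 22.5926

22.59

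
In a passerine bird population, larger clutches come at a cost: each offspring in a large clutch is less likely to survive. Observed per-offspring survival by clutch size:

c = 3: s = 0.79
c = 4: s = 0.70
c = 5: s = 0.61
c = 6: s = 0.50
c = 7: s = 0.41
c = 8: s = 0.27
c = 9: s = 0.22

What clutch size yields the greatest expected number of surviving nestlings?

Expected surviving nestlings = c × s(c):
  c=3: 3 × 0.79 = 2.370
  c=4: 4 × 0.70 = 2.800
  c=5: 5 × 0.61 = 3.050
  c=6: 6 × 0.50 = 3.000
  c=7: 7 × 0.41 = 2.870
  c=8: 8 × 0.27 = 2.160
  c=9: 9 × 0.22 = 1.980
Maximum at c = 5 (3.050 surviving nestlings).

5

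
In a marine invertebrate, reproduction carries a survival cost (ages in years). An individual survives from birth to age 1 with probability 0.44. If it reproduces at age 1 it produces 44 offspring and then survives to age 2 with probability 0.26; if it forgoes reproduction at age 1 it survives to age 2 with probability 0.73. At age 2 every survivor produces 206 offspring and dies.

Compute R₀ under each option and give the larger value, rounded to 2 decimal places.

breed at age 1: R₀ = 0.44 × (44 + 0.26 × 206) = 0.44 × 97.5600 = 42.9264
delay to age 2: R₀ = 0.44 × (0.73 × 206) = 0.44 × 150.3800 = 66.1672
Higher: delay to age 2 (66.1672).

66.17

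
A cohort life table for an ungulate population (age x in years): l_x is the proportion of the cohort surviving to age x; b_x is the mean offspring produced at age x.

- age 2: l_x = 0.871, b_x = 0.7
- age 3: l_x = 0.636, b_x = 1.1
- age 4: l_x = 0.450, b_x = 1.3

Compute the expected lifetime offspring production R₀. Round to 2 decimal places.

R₀ = Σ l_x b_x:
  age 2: 0.871 × 0.7 = 0.6097
  age 3: 0.636 × 1.1 = 0.6996
  age 4: 0.450 × 1.3 = 0.5850
R₀ = 0.6097 + 0.6996 + 0.5850 = 1.8943

1.89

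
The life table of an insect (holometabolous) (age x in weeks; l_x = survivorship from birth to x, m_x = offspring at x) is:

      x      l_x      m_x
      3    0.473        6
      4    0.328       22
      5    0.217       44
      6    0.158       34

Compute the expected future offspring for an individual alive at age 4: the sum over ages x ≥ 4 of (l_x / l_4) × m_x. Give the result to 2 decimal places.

l_4 = 0.328. Conditional survival from age 4 to x is l_x / l_4.
  x=4: (0.328/0.328) × 22 = 22.0000
  x=5: (0.217/0.328) × 44 = 29.1098
  x=6: (0.158/0.328) × 34 = 16.3780
Sum = 22.0000 + 29.1098 + 16.3780 = 67.4878

67.49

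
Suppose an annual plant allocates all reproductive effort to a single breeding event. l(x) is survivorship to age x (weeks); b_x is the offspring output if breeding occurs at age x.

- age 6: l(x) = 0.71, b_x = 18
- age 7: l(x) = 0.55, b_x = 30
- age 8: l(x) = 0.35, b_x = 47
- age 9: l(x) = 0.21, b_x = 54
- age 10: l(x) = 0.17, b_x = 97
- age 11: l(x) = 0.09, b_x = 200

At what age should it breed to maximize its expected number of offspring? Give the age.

Expected offspring if breeding at age x = l(x) × b_x:
  age 6: 0.71 × 18 = 12.780
  age 7: 0.55 × 30 = 16.500
  age 8: 0.35 × 47 = 16.450
  age 9: 0.21 × 54 = 11.340
  age 10: 0.17 × 97 = 16.490
  age 11: 0.09 × 200 = 18.000
Maximum at age 11 (18.000).

11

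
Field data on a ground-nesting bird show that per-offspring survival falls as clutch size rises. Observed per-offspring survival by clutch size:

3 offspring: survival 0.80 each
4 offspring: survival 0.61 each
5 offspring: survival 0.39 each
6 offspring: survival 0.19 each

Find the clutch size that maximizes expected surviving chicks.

Expected surviving chicks = c × s(c):
  c=3: 3 × 0.80 = 2.400
  c=4: 4 × 0.61 = 2.440
  c=5: 5 × 0.39 = 1.950
  c=6: 6 × 0.19 = 1.140
Maximum at c = 4 (2.440 surviving chicks).

4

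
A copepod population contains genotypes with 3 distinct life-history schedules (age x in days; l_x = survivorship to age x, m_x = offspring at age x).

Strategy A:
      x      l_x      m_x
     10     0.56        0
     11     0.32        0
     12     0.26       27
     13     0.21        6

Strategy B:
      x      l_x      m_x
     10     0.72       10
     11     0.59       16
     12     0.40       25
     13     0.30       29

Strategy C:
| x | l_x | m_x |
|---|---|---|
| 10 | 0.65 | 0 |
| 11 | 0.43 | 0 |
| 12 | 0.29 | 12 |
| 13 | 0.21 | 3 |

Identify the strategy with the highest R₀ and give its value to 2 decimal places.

35.34

Strategy A: R₀ = 0.56×0 + 0.32×0 + 0.26×27 + 0.21×6 = 8.2800
Strategy B: R₀ = 0.72×10 + 0.59×16 + 0.40×25 + 0.30×29 = 35.3400
Strategy C: R₀ = 0.65×0 + 0.43×0 + 0.29×12 + 0.21×3 = 4.1100
Highest R₀: strategy B with 35.3400.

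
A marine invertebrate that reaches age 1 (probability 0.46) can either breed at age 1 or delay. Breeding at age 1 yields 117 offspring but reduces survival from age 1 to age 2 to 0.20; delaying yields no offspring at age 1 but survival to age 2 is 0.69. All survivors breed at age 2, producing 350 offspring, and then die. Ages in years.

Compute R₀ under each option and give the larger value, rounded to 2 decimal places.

111.09

breed at age 1: R₀ = 0.46 × (117 + 0.20 × 350) = 0.46 × 187.0000 = 86.0200
delay to age 2: R₀ = 0.46 × (0.69 × 350) = 0.46 × 241.5000 = 111.0900
Higher: delay to age 2 (111.0900).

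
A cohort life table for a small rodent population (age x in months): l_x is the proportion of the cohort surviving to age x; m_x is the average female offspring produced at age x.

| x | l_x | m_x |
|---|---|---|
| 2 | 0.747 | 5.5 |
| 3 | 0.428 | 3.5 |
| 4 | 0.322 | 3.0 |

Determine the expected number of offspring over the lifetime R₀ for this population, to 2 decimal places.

6.57

R₀ = Σ l_x m_x:
  age 2: 0.747 × 5.5 = 4.1085
  age 3: 0.428 × 3.5 = 1.4980
  age 4: 0.322 × 3.0 = 0.9660
R₀ = 4.1085 + 1.4980 + 0.9660 = 6.5725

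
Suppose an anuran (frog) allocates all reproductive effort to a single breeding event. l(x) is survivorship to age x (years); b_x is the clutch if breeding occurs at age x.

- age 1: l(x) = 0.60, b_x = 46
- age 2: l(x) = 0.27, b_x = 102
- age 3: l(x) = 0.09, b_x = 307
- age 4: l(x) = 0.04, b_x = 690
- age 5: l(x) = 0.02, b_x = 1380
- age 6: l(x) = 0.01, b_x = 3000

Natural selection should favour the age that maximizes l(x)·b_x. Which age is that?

6

Expected offspring if breeding at age x = l(x) × b_x:
  age 1: 0.60 × 46 = 27.600
  age 2: 0.27 × 102 = 27.540
  age 3: 0.09 × 307 = 27.630
  age 4: 0.04 × 690 = 27.600
  age 5: 0.02 × 1380 = 27.600
  age 6: 0.01 × 3000 = 30.000
Maximum at age 6 (30.000).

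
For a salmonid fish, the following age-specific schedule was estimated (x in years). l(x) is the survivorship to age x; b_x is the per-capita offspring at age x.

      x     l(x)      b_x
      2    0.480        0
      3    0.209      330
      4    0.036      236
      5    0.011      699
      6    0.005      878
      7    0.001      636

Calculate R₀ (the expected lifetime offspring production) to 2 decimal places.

90.18

R₀ = Σ l(x) b_x:
  age 2: 0.480 × 0 = 0.0000
  age 3: 0.209 × 330 = 68.9700
  age 4: 0.036 × 236 = 8.4960
  age 5: 0.011 × 699 = 7.6890
  age 6: 0.005 × 878 = 4.3900
  age 7: 0.001 × 636 = 0.6360
R₀ = 0.0000 + 68.9700 + 8.4960 + 7.6890 + 4.3900 + 0.6360 = 90.1810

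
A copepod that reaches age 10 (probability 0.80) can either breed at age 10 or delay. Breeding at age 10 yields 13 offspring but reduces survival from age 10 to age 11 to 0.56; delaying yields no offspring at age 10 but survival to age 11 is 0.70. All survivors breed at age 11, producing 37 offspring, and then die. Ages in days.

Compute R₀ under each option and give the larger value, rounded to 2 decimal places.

26.98

breed at age 10: R₀ = 0.80 × (13 + 0.56 × 37) = 0.80 × 33.7200 = 26.9760
delay to age 11: R₀ = 0.80 × (0.70 × 37) = 0.80 × 25.9000 = 20.7200
Higher: breed at age 10 (26.9760).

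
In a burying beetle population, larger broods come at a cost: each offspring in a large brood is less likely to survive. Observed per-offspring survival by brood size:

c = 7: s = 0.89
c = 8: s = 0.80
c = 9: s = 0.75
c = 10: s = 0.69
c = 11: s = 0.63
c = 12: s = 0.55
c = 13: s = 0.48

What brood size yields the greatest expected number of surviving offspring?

11

Expected surviving offspring = c × s(c):
  c=7: 7 × 0.89 = 6.230
  c=8: 8 × 0.80 = 6.400
  c=9: 9 × 0.75 = 6.750
  c=10: 10 × 0.69 = 6.900
  c=11: 11 × 0.63 = 6.930
  c=12: 12 × 0.55 = 6.600
  c=13: 13 × 0.48 = 6.240
Maximum at c = 11 (6.930 surviving offspring).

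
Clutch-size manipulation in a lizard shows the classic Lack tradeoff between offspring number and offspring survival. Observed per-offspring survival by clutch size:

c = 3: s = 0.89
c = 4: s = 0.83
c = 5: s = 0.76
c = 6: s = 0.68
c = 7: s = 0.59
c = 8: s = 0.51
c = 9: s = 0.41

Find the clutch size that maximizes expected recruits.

7

Expected recruits = c × s(c):
  c=3: 3 × 0.89 = 2.670
  c=4: 4 × 0.83 = 3.320
  c=5: 5 × 0.76 = 3.800
  c=6: 6 × 0.68 = 4.080
  c=7: 7 × 0.59 = 4.130
  c=8: 8 × 0.51 = 4.080
  c=9: 9 × 0.41 = 3.690
Maximum at c = 7 (4.130 recruits).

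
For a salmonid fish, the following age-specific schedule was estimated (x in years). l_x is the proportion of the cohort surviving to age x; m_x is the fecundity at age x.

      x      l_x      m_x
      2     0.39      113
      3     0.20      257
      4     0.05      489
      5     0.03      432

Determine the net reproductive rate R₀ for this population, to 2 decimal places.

132.88

R₀ = Σ l_x m_x:
  age 2: 0.39 × 113 = 44.0700
  age 3: 0.20 × 257 = 51.4000
  age 4: 0.05 × 489 = 24.4500
  age 5: 0.03 × 432 = 12.9600
R₀ = 44.0700 + 51.4000 + 24.4500 + 12.9600 = 132.8800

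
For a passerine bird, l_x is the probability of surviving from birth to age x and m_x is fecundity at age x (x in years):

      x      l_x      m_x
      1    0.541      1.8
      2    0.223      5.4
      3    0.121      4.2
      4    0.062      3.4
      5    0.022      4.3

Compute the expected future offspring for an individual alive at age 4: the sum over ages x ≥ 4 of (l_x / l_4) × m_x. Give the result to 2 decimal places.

4.93

l_4 = 0.062. Conditional survival from age 4 to x is l_x / l_4.
  x=4: (0.062/0.062) × 3.4 = 3.4000
  x=5: (0.022/0.062) × 4.3 = 1.5258
Sum = 3.4000 + 1.5258 = 4.9258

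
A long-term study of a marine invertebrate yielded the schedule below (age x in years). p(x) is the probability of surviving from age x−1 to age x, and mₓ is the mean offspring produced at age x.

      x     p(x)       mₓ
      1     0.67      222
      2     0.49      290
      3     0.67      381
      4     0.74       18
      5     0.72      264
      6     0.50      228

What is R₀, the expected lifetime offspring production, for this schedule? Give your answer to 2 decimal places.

Survivorship from birth: l_x = p_1·p_2·…·p_x.
  l_1 = 0.67000
  l_2 = 0.32830
  l_3 = 0.21996
  l_4 = 0.16277
  l_5 = 0.11720
  l_6 = 0.05860
R₀ = Σ l_x mₓ:
  age 1: 0.67000 × 222 = 148.7400
  age 2: 0.32830 × 290 = 95.2070
  age 3: 0.21996 × 381 = 83.8048
  age 4: 0.16277 × 18 = 2.9299
  age 5: 0.11720 × 264 = 30.9408
  age 6: 0.05860 × 228 = 13.3608
R₀ = 148.7400 + 95.2070 + 83.8048 + 2.9299 + 30.9408 + 13.3608 = 374.9832

374.98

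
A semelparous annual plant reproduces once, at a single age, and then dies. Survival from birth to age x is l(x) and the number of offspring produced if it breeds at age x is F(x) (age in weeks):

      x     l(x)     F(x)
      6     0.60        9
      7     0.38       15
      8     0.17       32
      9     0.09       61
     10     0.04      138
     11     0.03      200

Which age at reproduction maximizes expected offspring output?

11

Expected offspring if breeding at age x = l(x) × F(x):
  age 6: 0.60 × 9 = 5.400
  age 7: 0.38 × 15 = 5.700
  age 8: 0.17 × 32 = 5.440
  age 9: 0.09 × 61 = 5.490
  age 10: 0.04 × 138 = 5.520
  age 11: 0.03 × 200 = 6.000
Maximum at age 11 (6.000).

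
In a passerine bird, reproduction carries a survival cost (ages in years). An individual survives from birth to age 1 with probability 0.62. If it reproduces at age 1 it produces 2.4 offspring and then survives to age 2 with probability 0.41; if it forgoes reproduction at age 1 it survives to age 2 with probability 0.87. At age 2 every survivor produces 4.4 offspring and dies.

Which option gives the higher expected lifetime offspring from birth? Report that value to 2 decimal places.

breed at age 1: R₀ = 0.62 × (2.4 + 0.41 × 4.4) = 0.62 × 4.2040 = 2.6065
delay to age 2: R₀ = 0.62 × (0.87 × 4.4) = 0.62 × 3.8280 = 2.3734
Higher: breed at age 1 (2.6065).

2.61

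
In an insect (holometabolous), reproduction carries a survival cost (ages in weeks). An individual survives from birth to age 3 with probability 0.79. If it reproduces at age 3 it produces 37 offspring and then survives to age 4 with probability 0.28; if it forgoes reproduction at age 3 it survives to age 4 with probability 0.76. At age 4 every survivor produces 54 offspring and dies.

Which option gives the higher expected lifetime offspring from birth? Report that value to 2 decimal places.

breed at age 3: R₀ = 0.79 × (37 + 0.28 × 54) = 0.79 × 52.1200 = 41.1748
delay to age 4: R₀ = 0.79 × (0.76 × 54) = 0.79 × 41.0400 = 32.4216
Higher: breed at age 3 (41.1748).

41.17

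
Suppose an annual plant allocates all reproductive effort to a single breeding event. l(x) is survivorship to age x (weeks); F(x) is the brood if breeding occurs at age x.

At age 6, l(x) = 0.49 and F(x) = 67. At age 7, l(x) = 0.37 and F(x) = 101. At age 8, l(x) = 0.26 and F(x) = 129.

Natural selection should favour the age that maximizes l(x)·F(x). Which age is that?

Expected offspring if breeding at age x = l(x) × F(x):
  age 6: 0.49 × 67 = 32.830
  age 7: 0.37 × 101 = 37.370
  age 8: 0.26 × 129 = 33.540
Maximum at age 7 (37.370).

7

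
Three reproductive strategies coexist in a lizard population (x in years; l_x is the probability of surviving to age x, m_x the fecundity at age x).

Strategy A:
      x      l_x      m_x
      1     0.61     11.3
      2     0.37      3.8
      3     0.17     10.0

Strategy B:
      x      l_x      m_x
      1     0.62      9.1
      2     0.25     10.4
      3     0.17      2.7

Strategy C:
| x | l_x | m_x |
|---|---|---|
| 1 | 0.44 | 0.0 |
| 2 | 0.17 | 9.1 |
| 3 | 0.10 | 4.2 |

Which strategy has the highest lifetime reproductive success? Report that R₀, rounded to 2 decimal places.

10.00

Strategy A: R₀ = 0.61×11.3 + 0.37×3.8 + 0.17×10.0 = 9.9990
Strategy B: R₀ = 0.62×9.1 + 0.25×10.4 + 0.17×2.7 = 8.7010
Strategy C: R₀ = 0.44×0.0 + 0.17×9.1 + 0.10×4.2 = 1.9670
Highest R₀: strategy A with 9.9990.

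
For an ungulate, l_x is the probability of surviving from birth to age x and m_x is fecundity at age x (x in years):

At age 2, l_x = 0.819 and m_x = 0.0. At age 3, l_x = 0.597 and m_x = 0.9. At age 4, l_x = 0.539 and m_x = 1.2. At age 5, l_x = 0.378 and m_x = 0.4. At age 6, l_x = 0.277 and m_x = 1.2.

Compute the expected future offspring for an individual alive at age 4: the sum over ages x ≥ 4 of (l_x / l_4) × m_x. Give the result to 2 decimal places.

l_4 = 0.539. Conditional survival from age 4 to x is l_x / l_4.
  x=4: (0.539/0.539) × 1.2 = 1.2000
  x=5: (0.378/0.539) × 0.4 = 0.2805
  x=6: (0.277/0.539) × 1.2 = 0.6167
Sum = 1.2000 + 0.2805 + 0.6167 = 2.0972

2.10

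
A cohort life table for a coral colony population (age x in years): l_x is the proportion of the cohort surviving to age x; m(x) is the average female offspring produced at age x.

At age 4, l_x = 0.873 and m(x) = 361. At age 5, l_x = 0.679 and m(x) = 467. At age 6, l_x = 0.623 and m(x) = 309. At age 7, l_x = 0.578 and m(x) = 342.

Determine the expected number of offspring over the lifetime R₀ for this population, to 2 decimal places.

1022.43

R₀ = Σ l_x m(x):
  age 4: 0.873 × 361 = 315.1530
  age 5: 0.679 × 467 = 317.0930
  age 6: 0.623 × 309 = 192.5070
  age 7: 0.578 × 342 = 197.6760
R₀ = 315.1530 + 317.0930 + 192.5070 + 197.6760 = 1022.4290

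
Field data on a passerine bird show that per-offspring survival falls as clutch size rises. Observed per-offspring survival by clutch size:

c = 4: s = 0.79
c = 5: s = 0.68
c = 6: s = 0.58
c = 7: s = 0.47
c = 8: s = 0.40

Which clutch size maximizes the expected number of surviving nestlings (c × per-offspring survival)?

Expected surviving nestlings = c × s(c):
  c=4: 4 × 0.79 = 3.160
  c=5: 5 × 0.68 = 3.400
  c=6: 6 × 0.58 = 3.480
  c=7: 7 × 0.47 = 3.290
  c=8: 8 × 0.40 = 3.200
Maximum at c = 6 (3.480 surviving nestlings).

6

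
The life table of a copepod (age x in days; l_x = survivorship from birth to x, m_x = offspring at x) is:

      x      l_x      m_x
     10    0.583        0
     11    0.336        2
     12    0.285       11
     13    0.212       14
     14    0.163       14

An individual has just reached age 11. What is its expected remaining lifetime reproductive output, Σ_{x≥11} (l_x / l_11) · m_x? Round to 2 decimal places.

26.96

l_11 = 0.336. Conditional survival from age 11 to x is l_x / l_11.
  x=11: (0.336/0.336) × 2 = 2.0000
  x=12: (0.285/0.336) × 11 = 9.3304
  x=13: (0.212/0.336) × 14 = 8.8333
  x=14: (0.163/0.336) × 14 = 6.7917
Sum = 2.0000 + 9.3304 + 8.8333 + 6.7917 = 26.9554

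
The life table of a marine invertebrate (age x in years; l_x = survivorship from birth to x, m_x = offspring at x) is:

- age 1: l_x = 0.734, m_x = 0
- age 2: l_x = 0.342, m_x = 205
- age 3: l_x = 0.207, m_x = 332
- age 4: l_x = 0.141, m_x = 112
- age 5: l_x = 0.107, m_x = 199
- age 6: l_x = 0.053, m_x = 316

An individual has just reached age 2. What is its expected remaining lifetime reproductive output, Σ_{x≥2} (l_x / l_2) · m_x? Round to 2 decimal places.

l_2 = 0.342. Conditional survival from age 2 to x is l_x / l_2.
  x=2: (0.342/0.342) × 205 = 205.0000
  x=3: (0.207/0.342) × 332 = 200.9474
  x=4: (0.141/0.342) × 112 = 46.1754
  x=5: (0.107/0.342) × 199 = 62.2602
  x=6: (0.053/0.342) × 316 = 48.9708
Sum = 205.0000 + 200.9474 + 46.1754 + 62.2602 + 48.9708 = 563.3538

563.35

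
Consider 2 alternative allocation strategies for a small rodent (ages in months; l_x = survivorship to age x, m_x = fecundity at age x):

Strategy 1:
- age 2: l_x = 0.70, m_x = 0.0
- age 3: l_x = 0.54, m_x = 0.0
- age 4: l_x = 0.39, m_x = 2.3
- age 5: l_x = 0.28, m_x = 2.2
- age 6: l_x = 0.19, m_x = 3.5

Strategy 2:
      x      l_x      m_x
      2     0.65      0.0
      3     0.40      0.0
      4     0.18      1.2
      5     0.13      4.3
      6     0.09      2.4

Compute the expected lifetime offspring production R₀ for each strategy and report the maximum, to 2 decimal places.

2.18

Strategy 1: R₀ = 0.70×0.0 + 0.54×0.0 + 0.39×2.3 + 0.28×2.2 + 0.19×3.5 = 2.1780
Strategy 2: R₀ = 0.65×0.0 + 0.40×0.0 + 0.18×1.2 + 0.13×4.3 + 0.09×2.4 = 0.9910
Highest R₀: strategy 1 with 2.1780.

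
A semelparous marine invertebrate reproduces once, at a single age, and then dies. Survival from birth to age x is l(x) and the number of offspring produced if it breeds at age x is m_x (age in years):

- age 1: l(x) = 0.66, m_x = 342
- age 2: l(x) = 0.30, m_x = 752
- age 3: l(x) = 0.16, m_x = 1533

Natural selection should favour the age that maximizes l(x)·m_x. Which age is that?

Expected offspring if breeding at age x = l(x) × m_x:
  age 1: 0.66 × 342 = 225.720
  age 2: 0.30 × 752 = 225.600
  age 3: 0.16 × 1533 = 245.280
Maximum at age 3 (245.280).

3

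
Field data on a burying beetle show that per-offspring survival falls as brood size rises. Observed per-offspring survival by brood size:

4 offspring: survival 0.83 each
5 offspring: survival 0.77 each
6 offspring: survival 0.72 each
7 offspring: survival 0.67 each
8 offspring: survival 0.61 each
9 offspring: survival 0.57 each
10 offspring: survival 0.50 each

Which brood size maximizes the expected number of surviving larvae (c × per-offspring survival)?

Expected surviving larvae = c × s(c):
  c=4: 4 × 0.83 = 3.320
  c=5: 5 × 0.77 = 3.850
  c=6: 6 × 0.72 = 4.320
  c=7: 7 × 0.67 = 4.690
  c=8: 8 × 0.61 = 4.880
  c=9: 9 × 0.57 = 5.130
  c=10: 10 × 0.50 = 5.000
Maximum at c = 9 (5.130 surviving larvae).

9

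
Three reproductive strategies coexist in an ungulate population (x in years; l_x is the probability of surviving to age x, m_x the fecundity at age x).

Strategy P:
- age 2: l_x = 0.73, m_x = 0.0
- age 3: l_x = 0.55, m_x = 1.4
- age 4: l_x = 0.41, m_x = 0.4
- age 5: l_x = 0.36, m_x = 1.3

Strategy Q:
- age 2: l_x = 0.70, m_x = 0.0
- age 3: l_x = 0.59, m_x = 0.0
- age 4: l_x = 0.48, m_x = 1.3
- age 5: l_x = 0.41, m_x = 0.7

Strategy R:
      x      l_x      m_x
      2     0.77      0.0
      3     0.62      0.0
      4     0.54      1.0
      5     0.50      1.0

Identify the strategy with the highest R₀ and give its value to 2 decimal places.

Strategy P: R₀ = 0.73×0.0 + 0.55×1.4 + 0.41×0.4 + 0.36×1.3 = 1.4020
Strategy Q: R₀ = 0.70×0.0 + 0.59×0.0 + 0.48×1.3 + 0.41×0.7 = 0.9110
Strategy R: R₀ = 0.77×0.0 + 0.62×0.0 + 0.54×1.0 + 0.50×1.0 = 1.0400
Highest R₀: strategy P with 1.4020.

1.40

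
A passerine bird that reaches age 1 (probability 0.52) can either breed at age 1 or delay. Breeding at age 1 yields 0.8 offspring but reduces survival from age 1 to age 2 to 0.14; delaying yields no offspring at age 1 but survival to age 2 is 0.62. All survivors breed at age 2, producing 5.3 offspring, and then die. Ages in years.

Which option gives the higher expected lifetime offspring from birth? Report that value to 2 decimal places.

1.71

breed at age 1: R₀ = 0.52 × (0.8 + 0.14 × 5.3) = 0.52 × 1.5420 = 0.8018
delay to age 2: R₀ = 0.52 × (0.62 × 5.3) = 0.52 × 3.2860 = 1.7087
Higher: delay to age 2 (1.7087).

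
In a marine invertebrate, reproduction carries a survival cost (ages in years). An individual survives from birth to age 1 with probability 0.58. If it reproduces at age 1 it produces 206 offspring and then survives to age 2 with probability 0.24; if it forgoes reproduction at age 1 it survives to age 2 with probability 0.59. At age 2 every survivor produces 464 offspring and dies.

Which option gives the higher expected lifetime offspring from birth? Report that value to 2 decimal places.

184.07

breed at age 1: R₀ = 0.58 × (206 + 0.24 × 464) = 0.58 × 317.3600 = 184.0688
delay to age 2: R₀ = 0.58 × (0.59 × 464) = 0.58 × 273.7600 = 158.7808
Higher: breed at age 1 (184.0688).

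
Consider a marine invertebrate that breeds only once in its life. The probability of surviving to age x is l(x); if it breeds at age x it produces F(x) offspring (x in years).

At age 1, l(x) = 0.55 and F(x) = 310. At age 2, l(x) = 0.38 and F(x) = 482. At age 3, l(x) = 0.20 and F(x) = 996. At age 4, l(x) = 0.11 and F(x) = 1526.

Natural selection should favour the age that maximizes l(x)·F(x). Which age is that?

3

Expected offspring if breeding at age x = l(x) × F(x):
  age 1: 0.55 × 310 = 170.500
  age 2: 0.38 × 482 = 183.160
  age 3: 0.20 × 996 = 199.200
  age 4: 0.11 × 1526 = 167.860
Maximum at age 3 (199.200).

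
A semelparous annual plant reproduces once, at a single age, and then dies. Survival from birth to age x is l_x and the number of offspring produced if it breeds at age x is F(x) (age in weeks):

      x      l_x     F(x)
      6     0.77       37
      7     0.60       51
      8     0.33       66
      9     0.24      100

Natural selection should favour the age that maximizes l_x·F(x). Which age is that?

Expected offspring if breeding at age x = l_x × F(x):
  age 6: 0.77 × 37 = 28.490
  age 7: 0.60 × 51 = 30.600
  age 8: 0.33 × 66 = 21.780
  age 9: 0.24 × 100 = 24.000
Maximum at age 7 (30.600).

7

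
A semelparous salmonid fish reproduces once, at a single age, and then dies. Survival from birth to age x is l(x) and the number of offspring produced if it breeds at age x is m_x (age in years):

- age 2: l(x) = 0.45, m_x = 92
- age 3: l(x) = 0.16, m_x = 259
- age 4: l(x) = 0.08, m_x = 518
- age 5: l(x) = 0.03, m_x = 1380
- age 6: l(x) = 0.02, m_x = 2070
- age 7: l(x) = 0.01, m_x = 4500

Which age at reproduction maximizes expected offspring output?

Expected offspring if breeding at age x = l(x) × m_x:
  age 2: 0.45 × 92 = 41.400
  age 3: 0.16 × 259 = 41.440
  age 4: 0.08 × 518 = 41.440
  age 5: 0.03 × 1380 = 41.400
  age 6: 0.02 × 2070 = 41.400
  age 7: 0.01 × 4500 = 45.000
Maximum at age 7 (45.000).

7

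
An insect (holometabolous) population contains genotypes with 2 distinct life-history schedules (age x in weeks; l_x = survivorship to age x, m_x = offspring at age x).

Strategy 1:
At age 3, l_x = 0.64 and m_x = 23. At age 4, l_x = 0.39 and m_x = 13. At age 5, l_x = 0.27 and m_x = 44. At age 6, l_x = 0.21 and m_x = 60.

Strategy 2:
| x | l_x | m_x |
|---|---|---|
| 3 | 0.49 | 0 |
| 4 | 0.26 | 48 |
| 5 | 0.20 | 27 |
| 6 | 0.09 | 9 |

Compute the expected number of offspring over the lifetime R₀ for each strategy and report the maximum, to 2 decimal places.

Strategy 1: R₀ = 0.64×23 + 0.39×13 + 0.27×44 + 0.21×60 = 44.2700
Strategy 2: R₀ = 0.49×0 + 0.26×48 + 0.20×27 + 0.09×9 = 18.6900
Highest R₀: strategy 1 with 44.2700.

44.27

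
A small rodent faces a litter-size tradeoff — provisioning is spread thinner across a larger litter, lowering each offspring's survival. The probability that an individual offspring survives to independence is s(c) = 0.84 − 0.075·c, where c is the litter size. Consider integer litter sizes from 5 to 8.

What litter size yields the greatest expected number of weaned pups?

Expected weaned pups = c × s(c):
  c=5: 5 × 0.465 = 2.325
  c=6: 6 × 0.390 = 2.340
  c=7: 7 × 0.315 = 2.205
  c=8: 8 × 0.240 = 1.920
Maximum at c = 6 (2.340 weaned pups).

6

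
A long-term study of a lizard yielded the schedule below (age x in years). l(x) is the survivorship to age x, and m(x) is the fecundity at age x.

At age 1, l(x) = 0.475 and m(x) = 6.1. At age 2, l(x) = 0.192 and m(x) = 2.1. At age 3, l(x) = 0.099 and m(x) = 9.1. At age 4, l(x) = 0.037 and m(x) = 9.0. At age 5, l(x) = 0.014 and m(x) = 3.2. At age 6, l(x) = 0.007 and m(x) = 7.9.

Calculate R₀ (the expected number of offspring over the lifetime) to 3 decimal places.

4.635

R₀ = Σ l(x) m(x):
  age 1: 0.475 × 6.1 = 2.8975
  age 2: 0.192 × 2.1 = 0.4032
  age 3: 0.099 × 9.1 = 0.9009
  age 4: 0.037 × 9.0 = 0.3330
  age 5: 0.014 × 3.2 = 0.0448
  age 6: 0.007 × 7.9 = 0.0553
R₀ = 2.8975 + 0.4032 + 0.9009 + 0.3330 + 0.0448 + 0.0553 = 4.6347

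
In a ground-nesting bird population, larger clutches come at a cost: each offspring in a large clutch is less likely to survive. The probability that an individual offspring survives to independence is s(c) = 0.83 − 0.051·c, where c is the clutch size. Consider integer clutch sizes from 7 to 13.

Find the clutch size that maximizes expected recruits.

8

Expected recruits = c × s(c):
  c=7: 7 × 0.473 = 3.311
  c=8: 8 × 0.422 = 3.376
  c=9: 9 × 0.371 = 3.339
  c=10: 10 × 0.320 = 3.200
  c=11: 11 × 0.269 = 2.959
  c=12: 12 × 0.218 = 2.616
  c=13: 13 × 0.167 = 2.171
Maximum at c = 8 (3.376 recruits).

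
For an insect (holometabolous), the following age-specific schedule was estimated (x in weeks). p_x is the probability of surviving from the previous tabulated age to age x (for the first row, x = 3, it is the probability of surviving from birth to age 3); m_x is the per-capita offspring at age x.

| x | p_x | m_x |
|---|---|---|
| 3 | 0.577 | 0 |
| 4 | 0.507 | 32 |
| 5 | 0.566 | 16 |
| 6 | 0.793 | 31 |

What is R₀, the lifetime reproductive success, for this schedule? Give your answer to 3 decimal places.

16.081

Survivorship from birth: l_x = p_3·p_4·…·p_x.
  l_3 = 0.57700
  l_4 = 0.29254
  l_5 = 0.16558
  l_6 = 0.13130
R₀ = Σ l_x m_x:
  age 3: 0.57700 × 0 = 0.0000
  age 4: 0.29254 × 32 = 9.3613
  age 5: 0.16558 × 16 = 2.6493
  age 6: 0.13130 × 31 = 4.0703
R₀ = 0.0000 + 9.3613 + 2.6493 + 4.0703 = 16.0809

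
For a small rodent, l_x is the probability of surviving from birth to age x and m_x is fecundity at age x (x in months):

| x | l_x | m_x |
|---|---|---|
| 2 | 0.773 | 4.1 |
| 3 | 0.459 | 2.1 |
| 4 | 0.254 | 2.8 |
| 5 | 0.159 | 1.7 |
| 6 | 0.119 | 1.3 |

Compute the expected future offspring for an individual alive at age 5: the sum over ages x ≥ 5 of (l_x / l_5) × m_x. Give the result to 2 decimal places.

l_5 = 0.159. Conditional survival from age 5 to x is l_x / l_5.
  x=5: (0.159/0.159) × 1.7 = 1.7000
  x=6: (0.119/0.159) × 1.3 = 0.9730
Sum = 1.7000 + 0.9730 = 2.6730

2.67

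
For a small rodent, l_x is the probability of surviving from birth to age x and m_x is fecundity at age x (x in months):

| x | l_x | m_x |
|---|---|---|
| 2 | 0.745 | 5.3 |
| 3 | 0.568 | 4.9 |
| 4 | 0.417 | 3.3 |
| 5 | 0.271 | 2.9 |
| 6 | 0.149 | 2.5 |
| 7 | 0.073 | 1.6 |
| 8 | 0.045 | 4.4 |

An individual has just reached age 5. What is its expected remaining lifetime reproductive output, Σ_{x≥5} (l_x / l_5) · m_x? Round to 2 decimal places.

5.44

l_5 = 0.271. Conditional survival from age 5 to x is l_x / l_5.
  x=5: (0.271/0.271) × 2.9 = 2.9000
  x=6: (0.149/0.271) × 2.5 = 1.3745
  x=7: (0.073/0.271) × 1.6 = 0.4310
  x=8: (0.045/0.271) × 4.4 = 0.7306
Sum = 2.9000 + 1.3745 + 0.4310 + 0.7306 = 5.4362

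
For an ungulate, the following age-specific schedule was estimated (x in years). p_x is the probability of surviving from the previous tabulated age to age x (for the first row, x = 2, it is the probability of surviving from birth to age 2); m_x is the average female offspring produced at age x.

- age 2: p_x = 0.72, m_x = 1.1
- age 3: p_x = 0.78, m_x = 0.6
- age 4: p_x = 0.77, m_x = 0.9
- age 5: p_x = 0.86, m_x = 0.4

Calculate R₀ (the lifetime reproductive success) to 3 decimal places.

1.667

Survivorship from birth: l_x = p_2·p_3·…·p_x.
  l_2 = 0.72000
  l_3 = 0.56160
  l_4 = 0.43243
  l_5 = 0.37189
R₀ = Σ l_x m_x:
  age 2: 0.72000 × 1.1 = 0.7920
  age 3: 0.56160 × 0.6 = 0.3370
  age 4: 0.43243 × 0.9 = 0.3892
  age 5: 0.37189 × 0.4 = 0.1488
R₀ = 0.7920 + 0.3370 + 0.3892 + 0.1488 = 1.6669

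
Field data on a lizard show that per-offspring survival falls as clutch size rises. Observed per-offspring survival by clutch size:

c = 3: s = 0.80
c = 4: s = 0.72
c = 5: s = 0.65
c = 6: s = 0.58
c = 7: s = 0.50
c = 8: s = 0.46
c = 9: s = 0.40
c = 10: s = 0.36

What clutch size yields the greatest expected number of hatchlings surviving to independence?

Expected hatchlings surviving to independence = c × s(c):
  c=3: 3 × 0.80 = 2.400
  c=4: 4 × 0.72 = 2.880
  c=5: 5 × 0.65 = 3.250
  c=6: 6 × 0.58 = 3.480
  c=7: 7 × 0.50 = 3.500
  c=8: 8 × 0.46 = 3.680
  c=9: 9 × 0.40 = 3.600
  c=10: 10 × 0.36 = 3.600
Maximum at c = 8 (3.680 hatchlings surviving to independence).

8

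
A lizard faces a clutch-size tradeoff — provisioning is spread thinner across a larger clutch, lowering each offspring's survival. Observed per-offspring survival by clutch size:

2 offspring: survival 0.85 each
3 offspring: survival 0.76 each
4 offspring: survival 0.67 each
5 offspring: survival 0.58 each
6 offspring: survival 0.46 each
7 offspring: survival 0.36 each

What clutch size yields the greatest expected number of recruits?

5

Expected recruits = c × s(c):
  c=2: 2 × 0.85 = 1.700
  c=3: 3 × 0.76 = 2.280
  c=4: 4 × 0.67 = 2.680
  c=5: 5 × 0.58 = 2.900
  c=6: 6 × 0.46 = 2.760
  c=7: 7 × 0.36 = 2.520
Maximum at c = 5 (2.900 recruits).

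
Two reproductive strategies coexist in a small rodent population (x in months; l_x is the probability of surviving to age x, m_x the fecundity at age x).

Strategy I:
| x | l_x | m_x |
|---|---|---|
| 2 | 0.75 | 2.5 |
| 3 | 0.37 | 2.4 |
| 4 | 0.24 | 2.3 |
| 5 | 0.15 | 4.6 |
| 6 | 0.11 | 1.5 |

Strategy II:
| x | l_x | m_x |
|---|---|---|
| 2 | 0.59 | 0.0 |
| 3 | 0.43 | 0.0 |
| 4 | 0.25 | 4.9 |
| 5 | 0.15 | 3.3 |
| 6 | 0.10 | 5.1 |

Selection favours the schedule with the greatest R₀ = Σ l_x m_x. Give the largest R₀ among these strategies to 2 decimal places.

4.17

Strategy I: R₀ = 0.75×2.5 + 0.37×2.4 + 0.24×2.3 + 0.15×4.6 + 0.11×1.5 = 4.1700
Strategy II: R₀ = 0.59×0.0 + 0.43×0.0 + 0.25×4.9 + 0.15×3.3 + 0.10×5.1 = 2.2300
Highest R₀: strategy I with 4.1700.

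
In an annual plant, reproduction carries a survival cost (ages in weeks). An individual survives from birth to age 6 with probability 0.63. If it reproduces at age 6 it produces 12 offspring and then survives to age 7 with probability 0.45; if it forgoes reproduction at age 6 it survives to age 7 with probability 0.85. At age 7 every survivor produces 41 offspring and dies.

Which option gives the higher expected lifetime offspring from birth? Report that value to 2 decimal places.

21.96

breed at age 6: R₀ = 0.63 × (12 + 0.45 × 41) = 0.63 × 30.4500 = 19.1835
delay to age 7: R₀ = 0.63 × (0.85 × 41) = 0.63 × 34.8500 = 21.9555
Higher: delay to age 7 (21.9555).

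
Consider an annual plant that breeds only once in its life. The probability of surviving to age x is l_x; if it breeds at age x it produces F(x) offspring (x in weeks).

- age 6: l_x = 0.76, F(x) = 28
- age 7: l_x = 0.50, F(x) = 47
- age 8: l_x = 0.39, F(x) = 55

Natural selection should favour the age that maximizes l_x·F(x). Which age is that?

7

Expected offspring if breeding at age x = l_x × F(x):
  age 6: 0.76 × 28 = 21.280
  age 7: 0.50 × 47 = 23.500
  age 8: 0.39 × 55 = 21.450
Maximum at age 7 (23.500).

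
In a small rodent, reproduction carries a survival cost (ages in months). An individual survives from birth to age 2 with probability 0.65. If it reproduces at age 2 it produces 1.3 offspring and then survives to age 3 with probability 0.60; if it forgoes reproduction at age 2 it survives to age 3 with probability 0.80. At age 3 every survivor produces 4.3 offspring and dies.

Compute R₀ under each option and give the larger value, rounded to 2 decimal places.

2.52

breed at age 2: R₀ = 0.65 × (1.3 + 0.60 × 4.3) = 0.65 × 3.8800 = 2.5220
delay to age 3: R₀ = 0.65 × (0.80 × 4.3) = 0.65 × 3.4400 = 2.2360
Higher: breed at age 2 (2.5220).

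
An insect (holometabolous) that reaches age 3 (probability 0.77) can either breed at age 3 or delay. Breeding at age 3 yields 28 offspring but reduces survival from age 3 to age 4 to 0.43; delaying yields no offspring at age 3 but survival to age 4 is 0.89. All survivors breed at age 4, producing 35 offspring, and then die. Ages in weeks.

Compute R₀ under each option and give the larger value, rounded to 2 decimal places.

breed at age 3: R₀ = 0.77 × (28 + 0.43 × 35) = 0.77 × 43.0500 = 33.1485
delay to age 4: R₀ = 0.77 × (0.89 × 35) = 0.77 × 31.1500 = 23.9855
Higher: breed at age 3 (33.1485).

33.15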